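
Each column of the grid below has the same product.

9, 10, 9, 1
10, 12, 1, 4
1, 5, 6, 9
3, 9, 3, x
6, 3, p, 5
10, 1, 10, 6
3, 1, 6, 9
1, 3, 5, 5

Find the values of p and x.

Columns 1 and 2 each multiply to 48600, so every column has product 48600.
Column 3: 9×1×6×3×10×6×5 = 48600, so the missing entry is 48600 ÷ 48600 = 1.
Column 4: 1×4×9×5×6×9×5 = 48600, so the missing entry is 48600 ÷ 48600 = 1.

p = 1, x = 1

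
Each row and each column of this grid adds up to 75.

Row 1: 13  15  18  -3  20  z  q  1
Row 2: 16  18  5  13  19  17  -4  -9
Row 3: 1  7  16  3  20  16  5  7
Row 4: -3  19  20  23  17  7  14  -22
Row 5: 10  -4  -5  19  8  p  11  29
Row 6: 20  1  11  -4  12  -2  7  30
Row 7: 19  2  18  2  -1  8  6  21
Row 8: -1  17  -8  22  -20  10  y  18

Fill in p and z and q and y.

p = 7, z = 12, q = -1, y = 37

The known cells in row 5 total 68, leaving 75 − 68 = 7 for the blank.
The known cells in row 8 total 38, leaving 75 − 38 = 37 for the blank.
The known cells in column 6 total 63, leaving 75 − 63 = 12 for the blank.
The known cells in row 1 total 76, leaving 75 − 76 = -1 for the blank.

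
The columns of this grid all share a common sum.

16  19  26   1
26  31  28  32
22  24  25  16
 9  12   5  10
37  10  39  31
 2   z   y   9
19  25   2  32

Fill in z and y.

The complete columns each total 131.
Column 2 is missing 131 − 121 = 10 (since 19 + 31 + 24 + 12 + 10 + 25 = 121).
Column 3 is missing 131 − 125 = 6 (since 26 + 28 + 25 + 5 + 39 + 2 = 125).

z = 10, y = 6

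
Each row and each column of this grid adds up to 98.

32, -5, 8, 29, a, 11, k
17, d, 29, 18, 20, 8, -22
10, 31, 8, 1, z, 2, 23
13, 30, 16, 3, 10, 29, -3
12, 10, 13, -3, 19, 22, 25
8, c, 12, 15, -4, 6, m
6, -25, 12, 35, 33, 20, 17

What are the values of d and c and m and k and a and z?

The known cells in row 3 total 75, leaving 98 − 75 = 23 for the blank.
The known cells in column 5 total 101, leaving 98 − 101 = -3 for the blank.
The known cells in row 2 total 70, leaving 98 − 70 = 28 for the blank.
The known cells in column 2 total 69, leaving 98 − 69 = 29 for the blank.
The known cells in row 1 total 72, leaving 98 − 72 = 26 for the blank.
The known cells in row 6 total 66, leaving 98 − 66 = 32 for the blank.

d = 28, c = 29, m = 32, k = 26, a = -3, z = 23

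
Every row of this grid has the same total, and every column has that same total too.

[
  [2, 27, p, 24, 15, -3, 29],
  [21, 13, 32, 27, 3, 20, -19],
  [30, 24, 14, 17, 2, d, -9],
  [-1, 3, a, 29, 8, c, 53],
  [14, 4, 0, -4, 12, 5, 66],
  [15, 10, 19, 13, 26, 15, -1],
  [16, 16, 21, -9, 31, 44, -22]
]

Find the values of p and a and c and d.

p = 3, a = 8, c = -3, d = 19

Rows 2 and 5 both sum to 97, so that's the common total.
The known cells in row 1 total 94, leaving 97 − 94 = 3 for the blank.
The known cells in row 3 total 78, leaving 97 − 78 = 19 for the blank.
The known cells in column 3 total 89, leaving 97 − 89 = 8 for the blank.
The known cells in row 4 total 100, leaving 97 − 100 = -3 for the blank.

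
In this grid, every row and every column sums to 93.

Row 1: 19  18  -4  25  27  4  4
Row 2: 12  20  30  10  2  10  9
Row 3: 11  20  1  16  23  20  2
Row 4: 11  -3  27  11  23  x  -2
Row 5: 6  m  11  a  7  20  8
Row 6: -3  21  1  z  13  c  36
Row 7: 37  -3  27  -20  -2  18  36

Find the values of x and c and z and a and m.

x = 26, c = -5, z = 30, a = 21, m = 20

Column 2: 18 + 20 + 20 − 3 + 21 − 3 = 73, so its missing entry is 93 − 73 = 20.
Row 5: 6 + 20 + 11 + 7 + 20 + 8 = 72, so its missing entry is 93 − 72 = 21.
Column 4: 25 + 10 + 16 + 11 + 21 − 20 = 63, so its missing entry is 93 − 63 = 30.
Row 6: -3 + 21 + 1 + 30 + 13 + 36 = 98, so its missing entry is 93 − 98 = -5.
Row 4: 11 − 3 + 27 + 11 + 23 − 2 = 67, so its missing entry is 93 − 67 = 26.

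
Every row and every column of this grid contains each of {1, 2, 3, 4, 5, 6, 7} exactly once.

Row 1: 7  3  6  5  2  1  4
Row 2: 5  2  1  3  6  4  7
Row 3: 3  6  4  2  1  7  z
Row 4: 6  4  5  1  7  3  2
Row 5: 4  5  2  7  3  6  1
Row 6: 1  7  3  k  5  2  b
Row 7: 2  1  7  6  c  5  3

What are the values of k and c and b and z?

Cell (6,4): column 4 already has {1, 2, 3, 5, 6, 7} → 4.
Cell (6,7): row 6 already has {1, 2, 3, 4, 5, 7} → 6.
Cell (3,7): row 3 already has {1, 2, 3, 4, 6, 7} → 5.
For row 7, column 5: row 7 already has {1, 2, 3, 5, 6, 7}; that leaves 4.

k = 4, c = 4, b = 6, z = 5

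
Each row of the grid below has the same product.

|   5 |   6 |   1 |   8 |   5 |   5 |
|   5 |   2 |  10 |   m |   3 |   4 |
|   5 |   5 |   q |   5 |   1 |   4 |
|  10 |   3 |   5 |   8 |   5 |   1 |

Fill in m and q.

Rows 1 and 4 each multiply to 6000, so every row has product 6000.
Row 2: 5×2×10×3×4 = 1200, so the missing entry is 6000 ÷ 1200 = 5.
Row 3: 5×5×5×1×4 = 500, so the missing entry is 6000 ÷ 500 = 12.

m = 5, q = 12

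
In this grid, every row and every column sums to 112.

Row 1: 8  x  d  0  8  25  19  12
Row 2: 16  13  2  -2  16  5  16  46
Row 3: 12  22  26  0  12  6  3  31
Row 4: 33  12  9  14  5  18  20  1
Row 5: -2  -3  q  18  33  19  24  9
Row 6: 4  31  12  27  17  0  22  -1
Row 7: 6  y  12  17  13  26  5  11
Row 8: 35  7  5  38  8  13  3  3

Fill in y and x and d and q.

Row 7 has 6 + 12 + 17 + 13 + 26 + 5 + 11 = 90; the blank must be 112 − 90 = 22.
Column 2 has 13 + 22 + 12 − 3 + 31 + 22 + 7 = 104; the blank must be 112 − 104 = 8.
Row 1 has 8 + 8 + 0 + 8 + 25 + 19 + 12 = 80; the blank must be 112 − 80 = 32.
Row 5 has -2 − 3 + 18 + 33 + 19 + 24 + 9 = 98; the blank must be 112 − 98 = 14.

y = 22, x = 8, d = 32, q = 14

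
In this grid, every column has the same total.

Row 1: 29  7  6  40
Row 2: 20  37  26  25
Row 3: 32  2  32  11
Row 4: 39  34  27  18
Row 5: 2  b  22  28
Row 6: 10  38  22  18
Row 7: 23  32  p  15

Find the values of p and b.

p = 20, b = 5

The complete columns each total 155.
Column 3 is missing 155 − 135 = 20 (since 6 + 26 + 32 + 27 + 22 + 22 = 135).
Column 2 is missing 155 − 150 = 5 (since 7 + 37 + 2 + 34 + 38 + 32 = 150).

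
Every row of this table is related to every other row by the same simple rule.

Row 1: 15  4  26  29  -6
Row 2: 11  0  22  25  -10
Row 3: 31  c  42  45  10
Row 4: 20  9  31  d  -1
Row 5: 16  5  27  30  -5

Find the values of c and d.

c = 20, d = 34

The difference between any two rows is the same in every column — this is an addition table with the headers hidden.
Row 3 minus row 1 is 42 − 26 = 16, so its entry in column 2 is 4 + 16 = 20.
Row 4 minus row 1 is 31 − 26 = 5, so its entry in column 4 is 29 + 5 = 34.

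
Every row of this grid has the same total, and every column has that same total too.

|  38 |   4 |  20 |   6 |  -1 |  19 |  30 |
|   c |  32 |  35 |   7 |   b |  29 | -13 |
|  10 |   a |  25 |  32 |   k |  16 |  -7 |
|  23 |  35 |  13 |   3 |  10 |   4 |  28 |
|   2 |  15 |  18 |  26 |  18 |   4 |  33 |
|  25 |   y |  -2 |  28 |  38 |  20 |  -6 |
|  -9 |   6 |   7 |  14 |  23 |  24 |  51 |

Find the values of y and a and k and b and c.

y = 13, a = 11, k = 29, b = -1, c = 27

Rows 1 and 4 both sum to 116, so that's the common total.
Row 6: 25 − 2 + 28 + 38 + 20 − 6 = 103, so its missing entry is 116 − 103 = 13.
Column 2: 4 + 32 + 35 + 15 + 13 + 6 = 105, so its missing entry is 116 − 105 = 11.
Row 3: 10 + 11 + 25 + 32 + 16 − 7 = 87, so its missing entry is 116 − 87 = 29.
Column 5: -1 + 29 + 10 + 18 + 38 + 23 = 117, so its missing entry is 116 − 117 = -1.
Row 2: 32 + 35 + 7 − 1 + 29 − 13 = 89, so its missing entry is 116 − 89 = 27.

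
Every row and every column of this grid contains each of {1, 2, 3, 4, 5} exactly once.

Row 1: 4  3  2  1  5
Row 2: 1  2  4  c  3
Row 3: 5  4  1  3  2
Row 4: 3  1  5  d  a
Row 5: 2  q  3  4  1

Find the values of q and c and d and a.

q = 5, c = 5, d = 2, a = 4

For row 2, column 4: row 2 already has {1, 2, 3, 4}; that leaves 5.
Cell (4,4): column 4 already has {1, 3, 4, 5} → 2.
For row 5, column 2: row 5 already has {1, 2, 3, 4}; that leaves 5.
For row 4, column 5: row 4 already has {1, 2, 3, 5}; that leaves 4.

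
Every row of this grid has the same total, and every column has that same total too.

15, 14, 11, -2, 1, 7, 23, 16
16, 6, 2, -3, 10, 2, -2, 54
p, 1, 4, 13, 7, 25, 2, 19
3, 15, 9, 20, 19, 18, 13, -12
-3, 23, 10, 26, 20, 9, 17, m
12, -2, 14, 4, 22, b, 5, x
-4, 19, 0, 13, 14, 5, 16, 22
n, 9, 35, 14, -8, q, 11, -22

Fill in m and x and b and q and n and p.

Rows 1 and 2 both sum to 85, so that's the common total.
Row 3: 1 + 4 + 13 + 7 + 25 + 2 + 19 = 71, so its missing entry is 85 − 71 = 14.
Column 1: 15 + 16 + 14 + 3 − 3 + 12 − 4 = 53, so its missing entry is 85 − 53 = 32.
Row 8: 32 + 9 + 35 + 14 − 8 + 11 − 22 = 71, so its missing entry is 85 − 71 = 14.
Column 6: 7 + 2 + 25 + 18 + 9 + 5 + 14 = 80, so its missing entry is 85 − 80 = 5.
Row 6: 12 − 2 + 14 + 4 + 22 + 5 + 5 = 60, so its missing entry is 85 − 60 = 25.
Row 5: -3 + 23 + 10 + 26 + 20 + 9 + 17 = 102, so its missing entry is 85 − 102 = -17.

m = -17, x = 25, b = 5, q = 14, n = 32, p = 14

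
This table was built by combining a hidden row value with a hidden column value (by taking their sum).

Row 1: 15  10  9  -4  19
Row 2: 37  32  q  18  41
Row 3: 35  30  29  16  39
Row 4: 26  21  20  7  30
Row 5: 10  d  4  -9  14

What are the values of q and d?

The difference between any two rows is the same in every column — this is an addition table with the headers hidden.
Row 2 minus row 1 is 18 − (-4) = 22, so its entry in column 3 is 9 + 22 = 31.
Row 5 minus row 1 is -9 − (-4) = -5, so its entry in column 2 is 10 + (-5) = 5.

q = 31, d = 5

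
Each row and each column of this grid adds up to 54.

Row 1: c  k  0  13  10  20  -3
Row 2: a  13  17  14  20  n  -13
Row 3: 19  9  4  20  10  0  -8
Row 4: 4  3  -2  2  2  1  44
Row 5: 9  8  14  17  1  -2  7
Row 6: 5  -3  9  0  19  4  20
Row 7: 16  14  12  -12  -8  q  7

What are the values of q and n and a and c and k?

q = 25, n = 6, a = -3, c = 4, k = 10

The known cells in column 2 total 44, leaving 54 − 44 = 10 for the blank.
The known cells in row 7 total 29, leaving 54 − 29 = 25 for the blank.
The known cells in row 1 total 50, leaving 54 − 50 = 4 for the blank.
The known cells in column 6 total 48, leaving 54 − 48 = 6 for the blank.
The known cells in row 2 total 57, leaving 54 − 57 = -3 for the blank.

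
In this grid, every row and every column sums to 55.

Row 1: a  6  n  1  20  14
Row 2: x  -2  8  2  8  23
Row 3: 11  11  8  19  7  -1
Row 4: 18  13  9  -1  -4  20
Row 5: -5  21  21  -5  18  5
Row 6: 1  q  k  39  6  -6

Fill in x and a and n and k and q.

x = 16, a = 14, n = 0, k = 9, q = 6

The known cells in column 2 total 49, leaving 55 − 49 = 6 for the blank.
The known cells in row 2 total 39, leaving 55 − 39 = 16 for the blank.
The known cells in column 1 total 41, leaving 55 − 41 = 14 for the blank.
The known cells in row 1 total 55, leaving 55 − 55 = 0 for the blank.
The known cells in row 6 total 46, leaving 55 − 46 = 9 for the blank.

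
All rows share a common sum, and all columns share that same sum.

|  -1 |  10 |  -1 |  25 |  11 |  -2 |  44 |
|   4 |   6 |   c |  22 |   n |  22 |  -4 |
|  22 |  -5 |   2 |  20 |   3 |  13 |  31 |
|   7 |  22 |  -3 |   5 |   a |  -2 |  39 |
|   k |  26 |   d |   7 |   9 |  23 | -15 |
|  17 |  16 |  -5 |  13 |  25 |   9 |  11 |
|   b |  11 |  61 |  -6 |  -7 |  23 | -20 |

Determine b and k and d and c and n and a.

Rows 1 and 3 both sum to 86, so that's the common total.
The known cells in row 4 total 68, leaving 86 − 68 = 18 for the blank.
The known cells in column 5 total 59, leaving 86 − 59 = 27 for the blank.
The known cells in row 2 total 77, leaving 86 − 77 = 9 for the blank.
The known cells in column 3 total 63, leaving 86 − 63 = 23 for the blank.
The known cells in row 5 total 73, leaving 86 − 73 = 13 for the blank.
The known cells in row 7 total 62, leaving 86 − 62 = 24 for the blank.

b = 24, k = 13, d = 23, c = 9, n = 27, a = 18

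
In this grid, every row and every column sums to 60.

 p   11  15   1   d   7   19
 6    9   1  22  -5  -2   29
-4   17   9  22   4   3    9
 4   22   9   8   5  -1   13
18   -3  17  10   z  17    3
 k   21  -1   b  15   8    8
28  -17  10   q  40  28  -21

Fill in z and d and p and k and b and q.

z = -2, d = 3, p = 4, k = 4, b = 5, q = -8

The known cells in row 5 total 62, leaving 60 − 62 = -2 for the blank.
The known cells in column 5 total 57, leaving 60 − 57 = 3 for the blank.
The known cells in row 1 total 56, leaving 60 − 56 = 4 for the blank.
The known cells in column 1 total 56, leaving 60 − 56 = 4 for the blank.
The known cells in row 6 total 55, leaving 60 − 55 = 5 for the blank.
The known cells in row 7 total 68, leaving 60 − 68 = -8 for the blank.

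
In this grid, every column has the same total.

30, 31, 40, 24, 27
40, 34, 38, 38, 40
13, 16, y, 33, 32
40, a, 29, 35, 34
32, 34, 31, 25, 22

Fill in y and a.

y = 17, a = 40

Column 1 sums to 155 and so does column 5; that's the common total.
In column 3 the known cells total 138, leaving 155 − 138 = 17.
In column 2 the known cells total 115, leaving 155 − 115 = 40.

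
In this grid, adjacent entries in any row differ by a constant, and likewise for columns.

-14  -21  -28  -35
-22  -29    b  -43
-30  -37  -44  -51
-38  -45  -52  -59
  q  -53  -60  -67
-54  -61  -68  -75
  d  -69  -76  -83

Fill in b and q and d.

Along each row the entries change by -7 per step; down each column they change by -8.
Row 2: from -22 at column 1, stepping by -7 to column 3 gives -36.
Row 5: from -53 at column 2, stepping by -7 to column 1 gives -46.
Row 7: from -69 at column 2, stepping by -7 to column 1 gives -62.

b = -36, q = -46, d = -62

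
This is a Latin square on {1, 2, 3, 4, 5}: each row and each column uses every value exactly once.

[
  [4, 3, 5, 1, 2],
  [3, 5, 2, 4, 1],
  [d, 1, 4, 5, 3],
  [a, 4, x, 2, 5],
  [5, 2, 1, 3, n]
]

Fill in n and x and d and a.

Cell (5,5): row 5 already has {1, 2, 3, 5} → 4.
Cell (4,3): column 3 already has {1, 2, 4, 5} → 3.
At (row 3, col 1): row 3 already has {1, 3, 4, 5}, so the value is 2.
Cell (4,1): row 4 already has {2, 3, 4, 5} → 1.

n = 4, x = 3, d = 2, a = 1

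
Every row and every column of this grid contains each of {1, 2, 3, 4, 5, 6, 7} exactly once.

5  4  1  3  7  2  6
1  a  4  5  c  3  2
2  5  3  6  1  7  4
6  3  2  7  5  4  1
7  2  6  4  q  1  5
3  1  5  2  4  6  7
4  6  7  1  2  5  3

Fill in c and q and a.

c = 6, q = 3, a = 7

Cell (5,5): row 5 already has {1, 2, 4, 5, 6, 7} → 3.
At (row 2, col 2): column 2 already has {1, 2, 3, 4, 5, 6}, so the value is 7.
For row 2, column 5: row 2 already has {1, 2, 3, 4, 5, 7}; that leaves 6.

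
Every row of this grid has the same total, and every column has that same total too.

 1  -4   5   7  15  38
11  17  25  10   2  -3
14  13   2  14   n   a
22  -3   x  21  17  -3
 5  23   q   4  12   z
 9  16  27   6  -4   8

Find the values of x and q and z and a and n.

x = 8, q = -5, z = 23, a = -1, n = 20

Rows 1 and 2 both sum to 62, so that's the common total.
The known cells in column 5 total 42, leaving 62 − 42 = 20 for the blank.
The known cells in row 4 total 54, leaving 62 − 54 = 8 for the blank.
The known cells in column 3 total 67, leaving 62 − 67 = -5 for the blank.
The known cells in row 5 total 39, leaving 62 − 39 = 23 for the blank.
The known cells in row 3 total 63, leaving 62 − 63 = -1 for the blank.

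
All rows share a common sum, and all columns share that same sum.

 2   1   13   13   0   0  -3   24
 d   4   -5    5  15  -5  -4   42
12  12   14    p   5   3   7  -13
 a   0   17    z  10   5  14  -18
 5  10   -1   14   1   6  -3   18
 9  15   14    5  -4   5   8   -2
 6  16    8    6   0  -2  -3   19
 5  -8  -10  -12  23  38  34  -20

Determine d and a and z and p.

d = -2, a = 13, z = 9, p = 10

Rows 1 and 5 both sum to 50, so that's the common total.
The known cells in row 2 total 52, leaving 50 − 52 = -2 for the blank.
The known cells in row 3 total 40, leaving 50 − 40 = 10 for the blank.
The known cells in column 4 total 41, leaving 50 − 41 = 9 for the blank.
The known cells in row 4 total 37, leaving 50 − 37 = 13 for the blank.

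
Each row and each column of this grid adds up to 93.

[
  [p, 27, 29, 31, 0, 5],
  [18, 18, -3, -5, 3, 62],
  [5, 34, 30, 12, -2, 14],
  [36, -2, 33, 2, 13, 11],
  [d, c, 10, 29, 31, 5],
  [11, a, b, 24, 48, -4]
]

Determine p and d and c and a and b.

p = 1, d = 22, c = -4, a = 20, b = -6

Row 1 has 27 + 29 + 31 + 0 + 5 = 92; the blank must be 93 − 92 = 1.
Column 1 has 1 + 18 + 5 + 36 + 11 = 71; the blank must be 93 − 71 = 22.
Row 5 has 22 + 10 + 29 + 31 + 5 = 97; the blank must be 93 − 97 = -4.
Column 2 has 27 + 18 + 34 − 2 − 4 = 73; the blank must be 93 − 73 = 20.
Row 6 has 11 + 20 + 24 + 48 − 4 = 99; the blank must be 93 − 99 = -6.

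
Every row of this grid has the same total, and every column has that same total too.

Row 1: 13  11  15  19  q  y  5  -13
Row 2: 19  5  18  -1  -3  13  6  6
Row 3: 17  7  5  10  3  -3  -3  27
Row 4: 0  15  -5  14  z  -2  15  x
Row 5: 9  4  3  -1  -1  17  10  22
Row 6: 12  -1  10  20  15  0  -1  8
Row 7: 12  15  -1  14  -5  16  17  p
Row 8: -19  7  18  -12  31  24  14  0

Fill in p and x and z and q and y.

Rows 2 and 3 both sum to 63, so that's the common total.
The known cells in row 7 total 68, leaving 63 − 68 = -5 for the blank.
The known cells in column 8 total 45, leaving 63 − 45 = 18 for the blank.
The known cells in row 4 total 55, leaving 63 − 55 = 8 for the blank.
The known cells in column 5 total 48, leaving 63 − 48 = 15 for the blank.
The known cells in row 1 total 65, leaving 63 − 65 = -2 for the blank.

p = -5, x = 18, z = 8, q = 15, y = -2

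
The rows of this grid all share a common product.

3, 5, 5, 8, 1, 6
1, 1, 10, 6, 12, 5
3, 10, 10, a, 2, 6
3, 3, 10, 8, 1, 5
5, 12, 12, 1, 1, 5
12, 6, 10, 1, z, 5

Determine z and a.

Rows 4 and 5 each multiply to 3600, so every row has product 3600.
Row 6: 12×6×10×1×5 = 3600, so the missing entry is 3600 ÷ 3600 = 1.
Row 3: 3×10×10×2×6 = 3600, so the missing entry is 3600 ÷ 3600 = 1.

z = 1, a = 1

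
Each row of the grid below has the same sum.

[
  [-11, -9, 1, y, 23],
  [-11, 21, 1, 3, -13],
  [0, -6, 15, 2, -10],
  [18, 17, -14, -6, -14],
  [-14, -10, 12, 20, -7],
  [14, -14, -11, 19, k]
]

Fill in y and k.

Rows 3 and 5 both add up to 1, so every row sums to 1.
Row 1: -11 − 9 + 1 + 23 = 4, so the missing entry is 1 − 4 = -3.
Row 6: 14 − 14 − 11 + 19 = 8, so the missing entry is 1 − 8 = -7.

y = -3, k = -7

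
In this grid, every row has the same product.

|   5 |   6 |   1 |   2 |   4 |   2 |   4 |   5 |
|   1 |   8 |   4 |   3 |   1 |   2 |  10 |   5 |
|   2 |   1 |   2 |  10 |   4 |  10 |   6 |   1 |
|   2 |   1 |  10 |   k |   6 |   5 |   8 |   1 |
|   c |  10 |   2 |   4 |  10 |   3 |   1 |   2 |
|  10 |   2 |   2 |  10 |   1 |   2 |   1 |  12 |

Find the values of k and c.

k = 2, c = 2

Rows 1 and 3 each multiply to 9600, so every row has product 9600.
Row 4: 2×1×10×6×5×8×1 = 4800, so the missing entry is 9600 ÷ 4800 = 2.
Row 5: 10×2×4×10×3×1×2 = 4800, so the missing entry is 9600 ÷ 4800 = 2.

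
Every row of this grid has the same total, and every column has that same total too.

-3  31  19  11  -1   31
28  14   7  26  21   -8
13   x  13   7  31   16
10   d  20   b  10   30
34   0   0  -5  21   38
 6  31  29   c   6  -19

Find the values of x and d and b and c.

Rows 1 and 2 both sum to 88, so that's the common total.
Row 6 has 6 + 31 + 29 + 6 − 19 = 53; the blank must be 88 − 53 = 35.
Column 4 has 11 + 26 + 7 − 5 + 35 = 74; the blank must be 88 − 74 = 14.
Row 4 has 10 + 20 + 14 + 10 + 30 = 84; the blank must be 88 − 84 = 4.
Row 3 has 13 + 13 + 7 + 31 + 16 = 80; the blank must be 88 − 80 = 8.

x = 8, d = 4, b = 14, c = 35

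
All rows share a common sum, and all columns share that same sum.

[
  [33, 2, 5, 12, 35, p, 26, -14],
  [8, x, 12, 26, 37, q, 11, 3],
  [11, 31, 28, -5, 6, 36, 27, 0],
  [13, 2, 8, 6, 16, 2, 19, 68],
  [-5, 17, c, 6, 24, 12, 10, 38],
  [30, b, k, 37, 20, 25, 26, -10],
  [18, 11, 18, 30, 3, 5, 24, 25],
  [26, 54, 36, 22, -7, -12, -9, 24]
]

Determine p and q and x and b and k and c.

Rows 3 and 4 both sum to 134, so that's the common total.
Row 5: -5 + 17 + 6 + 24 + 12 + 10 + 38 = 102, so its missing entry is 134 − 102 = 32.
Row 1: 33 + 2 + 5 + 12 + 35 + 26 − 14 = 99, so its missing entry is 134 − 99 = 35.
Column 6: 35 + 36 + 2 + 12 + 25 + 5 − 12 = 103, so its missing entry is 134 − 103 = 31.
Row 2: 8 + 12 + 26 + 37 + 31 + 11 + 3 = 128, so its missing entry is 134 − 128 = 6.
Column 2: 2 + 6 + 31 + 2 + 17 + 11 + 54 = 123, so its missing entry is 134 − 123 = 11.
Row 6: 30 + 11 + 37 + 20 + 25 + 26 − 10 = 139, so its missing entry is 134 − 139 = -5.

p = 35, q = 31, x = 6, b = 11, k = -5, c = 32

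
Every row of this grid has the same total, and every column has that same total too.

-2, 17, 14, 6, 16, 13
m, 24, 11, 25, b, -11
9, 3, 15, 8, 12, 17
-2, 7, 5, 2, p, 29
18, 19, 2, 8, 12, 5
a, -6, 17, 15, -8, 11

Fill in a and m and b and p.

a = 35, m = 6, b = 9, p = 23

Rows 1 and 3 both sum to 64, so that's the common total.
The known cells in row 6 total 29, leaving 64 − 29 = 35 for the blank.
The known cells in column 1 total 58, leaving 64 − 58 = 6 for the blank.
The known cells in row 4 total 41, leaving 64 − 41 = 23 for the blank.
The known cells in row 2 total 55, leaving 64 − 55 = 9 for the blank.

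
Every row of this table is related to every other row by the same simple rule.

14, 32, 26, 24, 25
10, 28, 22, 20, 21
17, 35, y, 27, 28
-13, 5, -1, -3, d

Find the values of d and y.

The difference between any two rows is the same in every column — this is an addition table with the headers hidden.
Row 4 minus row 1 is 5 − 32 = -27, so its entry in column 5 is 25 + (-27) = -2.
Row 3 minus row 1 is 35 − 32 = 3, so its entry in column 3 is 26 + 3 = 29.

d = -2, y = 29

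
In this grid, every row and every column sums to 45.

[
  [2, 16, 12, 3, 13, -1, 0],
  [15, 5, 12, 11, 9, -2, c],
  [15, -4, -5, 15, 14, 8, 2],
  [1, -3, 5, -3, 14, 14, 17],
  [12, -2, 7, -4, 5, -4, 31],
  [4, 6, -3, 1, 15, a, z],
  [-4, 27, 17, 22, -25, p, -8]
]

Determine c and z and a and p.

The known cells in row 2 total 50, leaving 45 − 50 = -5 for the blank.
The known cells in column 7 total 37, leaving 45 − 37 = 8 for the blank.
The known cells in row 6 total 31, leaving 45 − 31 = 14 for the blank.
The known cells in row 7 total 29, leaving 45 − 29 = 16 for the blank.

c = -5, z = 8, a = 14, p = 16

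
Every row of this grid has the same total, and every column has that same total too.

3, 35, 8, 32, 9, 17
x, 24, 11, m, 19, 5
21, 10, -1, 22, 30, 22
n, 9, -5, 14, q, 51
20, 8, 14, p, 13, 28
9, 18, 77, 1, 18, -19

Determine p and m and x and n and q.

Rows 1 and 3 both sum to 104, so that's the common total.
The known cells in column 5 total 89, leaving 104 − 89 = 15 for the blank.
The known cells in row 5 total 83, leaving 104 − 83 = 21 for the blank.
The known cells in row 4 total 84, leaving 104 − 84 = 20 for the blank.
The known cells in column 1 total 73, leaving 104 − 73 = 31 for the blank.
The known cells in row 2 total 90, leaving 104 − 90 = 14 for the blank.

p = 21, m = 14, x = 31, n = 20, q = 15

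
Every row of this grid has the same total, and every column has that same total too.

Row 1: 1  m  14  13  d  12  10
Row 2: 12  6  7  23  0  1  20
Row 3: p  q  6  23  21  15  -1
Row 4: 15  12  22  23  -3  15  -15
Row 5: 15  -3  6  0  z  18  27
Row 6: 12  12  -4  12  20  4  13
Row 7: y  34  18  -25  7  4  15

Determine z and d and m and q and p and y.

Rows 2 and 4 both sum to 69, so that's the common total.
The known cells in row 5 total 63, leaving 69 − 63 = 6 for the blank.
The known cells in column 5 total 51, leaving 69 − 51 = 18 for the blank.
The known cells in row 1 total 68, leaving 69 − 68 = 1 for the blank.
The known cells in column 2 total 62, leaving 69 − 62 = 7 for the blank.
The known cells in row 3 total 71, leaving 69 − 71 = -2 for the blank.
The known cells in row 7 total 53, leaving 69 − 53 = 16 for the blank.

z = 6, d = 18, m = 1, q = 7, p = -2, y = 16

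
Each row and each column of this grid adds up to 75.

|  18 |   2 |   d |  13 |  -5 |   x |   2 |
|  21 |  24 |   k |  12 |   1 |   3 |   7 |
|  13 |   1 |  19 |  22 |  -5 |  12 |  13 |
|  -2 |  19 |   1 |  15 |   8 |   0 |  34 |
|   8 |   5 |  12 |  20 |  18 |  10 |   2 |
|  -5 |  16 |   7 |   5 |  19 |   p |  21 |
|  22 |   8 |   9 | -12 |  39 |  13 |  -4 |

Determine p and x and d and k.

p = 12, x = 25, d = 20, k = 7

Row 2 has 21 + 24 + 12 + 1 + 3 + 7 = 68; the blank must be 75 − 68 = 7.
Column 3 has 7 + 19 + 1 + 12 + 7 + 9 = 55; the blank must be 75 − 55 = 20.
Row 6 has -5 + 16 + 7 + 5 + 19 + 21 = 63; the blank must be 75 − 63 = 12.
Row 1 has 18 + 2 + 20 + 13 − 5 + 2 = 50; the blank must be 75 − 50 = 25.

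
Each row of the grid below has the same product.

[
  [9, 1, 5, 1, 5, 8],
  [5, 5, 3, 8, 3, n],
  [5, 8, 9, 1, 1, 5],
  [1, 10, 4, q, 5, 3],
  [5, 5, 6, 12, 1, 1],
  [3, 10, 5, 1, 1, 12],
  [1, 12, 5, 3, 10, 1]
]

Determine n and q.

Rows 3 and 5 each multiply to 1800, so every row has product 1800.
Row 2: 5×5×3×8×3 = 1800, so the missing entry is 1800 ÷ 1800 = 1.
Row 4: 1×10×4×5×3 = 600, so the missing entry is 1800 ÷ 600 = 3.

n = 1, q = 3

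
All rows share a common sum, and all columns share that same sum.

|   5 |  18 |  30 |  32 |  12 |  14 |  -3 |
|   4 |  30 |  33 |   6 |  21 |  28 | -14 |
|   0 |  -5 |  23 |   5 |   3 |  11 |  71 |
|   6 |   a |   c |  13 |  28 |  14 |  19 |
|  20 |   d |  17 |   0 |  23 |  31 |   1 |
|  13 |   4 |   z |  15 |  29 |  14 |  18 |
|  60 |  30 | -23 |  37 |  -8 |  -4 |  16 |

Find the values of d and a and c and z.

Rows 1 and 2 both sum to 108, so that's the common total.
Row 5 has 20 + 17 + 0 + 23 + 31 + 1 = 92; the blank must be 108 − 92 = 16.
Column 2 has 18 + 30 − 5 + 16 + 4 + 30 = 93; the blank must be 108 − 93 = 15.
Row 4 has 6 + 15 + 13 + 28 + 14 + 19 = 95; the blank must be 108 − 95 = 13.
Row 6 has 13 + 4 + 15 + 29 + 14 + 18 = 93; the blank must be 108 − 93 = 15.

d = 16, a = 15, c = 13, z = 15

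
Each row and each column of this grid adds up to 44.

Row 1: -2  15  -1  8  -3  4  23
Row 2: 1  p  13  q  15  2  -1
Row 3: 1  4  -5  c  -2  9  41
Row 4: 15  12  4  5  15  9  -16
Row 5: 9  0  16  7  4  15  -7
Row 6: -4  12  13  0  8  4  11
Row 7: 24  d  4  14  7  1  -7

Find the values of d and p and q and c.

Row 3: 1 + 4 − 5 − 2 + 9 + 41 = 48, so its missing entry is 44 − 48 = -4.
Row 7: 24 + 4 + 14 + 7 + 1 − 7 = 43, so its missing entry is 44 − 43 = 1.
Column 2: 15 + 4 + 12 + 0 + 12 + 1 = 44, so its missing entry is 44 − 44 = 0.
Row 2: 1 + 0 + 13 + 15 + 2 − 1 = 30, so its missing entry is 44 − 30 = 14.

d = 1, p = 0, q = 14, c = -4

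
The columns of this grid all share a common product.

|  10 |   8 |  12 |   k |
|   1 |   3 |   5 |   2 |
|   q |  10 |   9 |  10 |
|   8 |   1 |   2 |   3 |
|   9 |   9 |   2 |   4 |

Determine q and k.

Columns 2 and 3 each multiply to 2160, so every column has product 2160.
Column 1: 10×1×8×9 = 720, so the missing entry is 2160 ÷ 720 = 3.
Column 4: 2×10×3×4 = 240, so the missing entry is 2160 ÷ 240 = 9.

q = 3, k = 9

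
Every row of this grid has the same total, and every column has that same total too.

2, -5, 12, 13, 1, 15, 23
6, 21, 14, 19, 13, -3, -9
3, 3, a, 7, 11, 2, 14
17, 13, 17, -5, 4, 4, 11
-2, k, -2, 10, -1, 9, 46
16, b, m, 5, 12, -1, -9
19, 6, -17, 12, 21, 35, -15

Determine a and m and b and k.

a = 21, m = 16, b = 22, k = 1

Rows 1 and 2 both sum to 61, so that's the common total.
Row 5 has -2 − 2 + 10 − 1 + 9 + 46 = 60; the blank must be 61 − 60 = 1.
Column 2 has -5 + 21 + 3 + 13 + 1 + 6 = 39; the blank must be 61 − 39 = 22.
Row 6 has 16 + 22 + 5 + 12 − 1 − 9 = 45; the blank must be 61 − 45 = 16.
Row 3 has 3 + 3 + 7 + 11 + 2 + 14 = 40; the blank must be 61 − 40 = 21.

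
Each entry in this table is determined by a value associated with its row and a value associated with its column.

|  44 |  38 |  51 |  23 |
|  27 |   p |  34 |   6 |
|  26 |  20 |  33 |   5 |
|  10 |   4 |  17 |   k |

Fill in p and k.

The difference between any two rows is the same in every column — this is an addition table with the headers hidden.
Row 2 minus row 1 is 34 − 51 = -17, so its entry in column 2 is 38 + (-17) = 21.
Row 4 minus row 1 is 17 − 51 = -34, so its entry in column 4 is 23 + (-34) = -11.

p = 21, k = -11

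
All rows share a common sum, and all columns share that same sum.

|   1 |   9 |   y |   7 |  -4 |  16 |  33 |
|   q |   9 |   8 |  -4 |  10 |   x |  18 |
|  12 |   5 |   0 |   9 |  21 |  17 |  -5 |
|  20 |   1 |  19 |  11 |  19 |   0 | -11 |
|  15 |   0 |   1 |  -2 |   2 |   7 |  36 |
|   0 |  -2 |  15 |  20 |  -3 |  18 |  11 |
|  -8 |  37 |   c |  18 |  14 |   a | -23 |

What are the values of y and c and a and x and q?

Rows 3 and 4 both sum to 59, so that's the common total.
The known cells in row 1 total 62, leaving 59 − 62 = -3 for the blank.
The known cells in column 3 total 40, leaving 59 − 40 = 19 for the blank.
The known cells in row 7 total 57, leaving 59 − 57 = 2 for the blank.
The known cells in column 6 total 60, leaving 59 − 60 = -1 for the blank.
The known cells in row 2 total 40, leaving 59 − 40 = 19 for the blank.

y = -3, c = 19, a = 2, x = -1, q = 19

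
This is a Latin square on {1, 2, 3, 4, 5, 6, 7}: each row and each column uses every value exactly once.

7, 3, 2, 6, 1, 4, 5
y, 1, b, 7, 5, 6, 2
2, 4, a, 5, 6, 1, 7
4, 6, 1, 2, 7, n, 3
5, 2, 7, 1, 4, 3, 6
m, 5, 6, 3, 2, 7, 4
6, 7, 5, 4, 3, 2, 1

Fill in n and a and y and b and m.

For row 6, column 1: row 6 already has {2, 3, 4, 5, 6, 7}; that leaves 1.
Cell (3,3): row 3 already has {1, 2, 4, 5, 6, 7} → 3.
At (row 2, col 3): column 3 already has {1, 2, 3, 5, 6, 7}, so the value is 4.
For row 2, column 1: row 2 already has {1, 2, 4, 5, 6, 7}; that leaves 3.
For row 4, column 6: row 4 already has {1, 2, 3, 4, 6, 7}; that leaves 5.

n = 5, a = 3, y = 3, b = 4, m = 1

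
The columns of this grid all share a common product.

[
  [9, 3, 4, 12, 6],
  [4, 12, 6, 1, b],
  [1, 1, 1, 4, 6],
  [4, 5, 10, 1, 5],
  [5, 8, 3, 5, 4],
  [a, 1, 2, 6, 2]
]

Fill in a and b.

Columns 3 and 4 each multiply to 1440, so every column has product 1440.
Column 1: 9×4×1×4×5 = 720, so the missing entry is 1440 ÷ 720 = 2.
Column 5: 6×6×5×4×2 = 1440, so the missing entry is 1440 ÷ 1440 = 1.

a = 2, b = 1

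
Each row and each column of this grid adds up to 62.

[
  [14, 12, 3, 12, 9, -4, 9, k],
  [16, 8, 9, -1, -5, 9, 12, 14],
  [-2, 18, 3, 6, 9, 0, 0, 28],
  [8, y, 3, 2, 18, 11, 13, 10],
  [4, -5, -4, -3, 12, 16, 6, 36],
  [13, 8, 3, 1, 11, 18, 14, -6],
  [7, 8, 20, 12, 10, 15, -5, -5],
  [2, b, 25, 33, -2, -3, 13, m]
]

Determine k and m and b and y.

k = 7, m = -22, b = 16, y = -3

The known cells in row 4 total 65, leaving 62 − 65 = -3 for the blank.
The known cells in row 1 total 55, leaving 62 − 55 = 7 for the blank.
The known cells in column 2 total 46, leaving 62 − 46 = 16 for the blank.
The known cells in row 8 total 84, leaving 62 − 84 = -22 for the blank.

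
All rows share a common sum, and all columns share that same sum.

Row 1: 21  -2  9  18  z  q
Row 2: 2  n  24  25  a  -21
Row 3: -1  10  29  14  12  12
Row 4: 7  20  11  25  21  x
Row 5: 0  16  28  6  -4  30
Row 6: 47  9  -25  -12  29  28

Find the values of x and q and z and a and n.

x = -8, q = 35, z = -5, a = 23, n = 23

Rows 3 and 5 both sum to 76, so that's the common total.
The known cells in column 2 total 53, leaving 76 − 53 = 23 for the blank.
The known cells in row 2 total 53, leaving 76 − 53 = 23 for the blank.
The known cells in column 5 total 81, leaving 76 − 81 = -5 for the blank.
The known cells in row 1 total 41, leaving 76 − 41 = 35 for the blank.
The known cells in row 4 total 84, leaving 76 − 84 = -8 for the blank.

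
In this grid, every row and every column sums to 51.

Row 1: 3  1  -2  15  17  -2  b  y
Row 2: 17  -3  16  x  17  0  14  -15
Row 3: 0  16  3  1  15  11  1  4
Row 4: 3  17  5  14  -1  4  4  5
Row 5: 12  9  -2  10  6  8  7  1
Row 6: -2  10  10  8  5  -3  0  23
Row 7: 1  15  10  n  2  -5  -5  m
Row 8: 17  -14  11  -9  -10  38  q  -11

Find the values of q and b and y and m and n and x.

q = 29, b = 1, y = 18, m = 26, n = 7, x = 5

Row 8: 17 − 14 + 11 − 9 − 10 + 38 − 11 = 22, so its missing entry is 51 − 22 = 29.
Column 7: 14 + 1 + 4 + 7 + 0 − 5 + 29 = 50, so its missing entry is 51 − 50 = 1.
Row 1: 3 + 1 − 2 + 15 + 17 − 2 + 1 = 33, so its missing entry is 51 − 33 = 18.
Column 8: 18 − 15 + 4 + 5 + 1 + 23 − 11 = 25, so its missing entry is 51 − 25 = 26.
Row 7: 1 + 15 + 10 + 2 − 5 − 5 + 26 = 44, so its missing entry is 51 − 44 = 7.
Row 2: 17 − 3 + 16 + 17 + 0 + 14 − 15 = 46, so its missing entry is 51 − 46 = 5.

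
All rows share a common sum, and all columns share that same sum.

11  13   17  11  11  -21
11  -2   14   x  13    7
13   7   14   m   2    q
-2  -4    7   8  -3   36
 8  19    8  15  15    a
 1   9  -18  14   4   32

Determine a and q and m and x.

a = -23, q = 11, m = -5, x = -1

Rows 1 and 4 both sum to 42, so that's the common total.
Row 5: 8 + 19 + 8 + 15 + 15 = 65, so its missing entry is 42 − 65 = -23.
Column 6: -21 + 7 + 36 − 23 + 32 = 31, so its missing entry is 42 − 31 = 11.
Row 3: 13 + 7 + 14 + 2 + 11 = 47, so its missing entry is 42 − 47 = -5.
Row 2: 11 − 2 + 14 + 13 + 7 = 43, so its missing entry is 42 − 43 = -1.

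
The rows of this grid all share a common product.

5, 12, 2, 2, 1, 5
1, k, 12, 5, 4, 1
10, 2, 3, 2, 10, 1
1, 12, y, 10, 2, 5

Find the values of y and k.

y = 1, k = 5

Rows 1 and 3 each multiply to 1200, so every row has product 1200.
Row 4: 1×12×10×2×5 = 1200, so the missing entry is 1200 ÷ 1200 = 1.
Row 2: 1×12×5×4×1 = 240, so the missing entry is 1200 ÷ 240 = 5.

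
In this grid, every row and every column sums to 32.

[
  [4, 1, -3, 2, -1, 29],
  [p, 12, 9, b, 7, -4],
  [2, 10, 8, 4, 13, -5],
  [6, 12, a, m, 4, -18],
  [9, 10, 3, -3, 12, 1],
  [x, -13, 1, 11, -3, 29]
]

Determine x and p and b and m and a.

x = 7, p = 4, b = 4, m = 14, a = 14

The known cells in row 6 total 25, leaving 32 − 25 = 7 for the blank.
The known cells in column 1 total 28, leaving 32 − 28 = 4 for the blank.
The known cells in column 3 total 18, leaving 32 − 18 = 14 for the blank.
The known cells in row 4 total 18, leaving 32 − 18 = 14 for the blank.
The known cells in row 2 total 28, leaving 32 − 28 = 4 for the blank.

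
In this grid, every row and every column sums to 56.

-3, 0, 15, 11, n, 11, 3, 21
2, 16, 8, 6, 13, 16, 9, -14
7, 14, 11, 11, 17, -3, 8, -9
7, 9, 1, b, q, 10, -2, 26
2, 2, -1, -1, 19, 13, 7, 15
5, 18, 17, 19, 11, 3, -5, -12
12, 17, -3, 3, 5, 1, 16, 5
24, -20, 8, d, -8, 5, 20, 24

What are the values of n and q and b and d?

n = -2, q = 1, b = 4, d = 3

Row 1: -3 + 0 + 15 + 11 + 11 + 3 + 21 = 58, so its missing entry is 56 − 58 = -2.
Column 5: -2 + 13 + 17 + 19 + 11 + 5 − 8 = 55, so its missing entry is 56 − 55 = 1.
Row 4: 7 + 9 + 1 + 1 + 10 − 2 + 26 = 52, so its missing entry is 56 − 52 = 4.
Row 8: 24 − 20 + 8 − 8 + 5 + 20 + 24 = 53, so its missing entry is 56 − 53 = 3.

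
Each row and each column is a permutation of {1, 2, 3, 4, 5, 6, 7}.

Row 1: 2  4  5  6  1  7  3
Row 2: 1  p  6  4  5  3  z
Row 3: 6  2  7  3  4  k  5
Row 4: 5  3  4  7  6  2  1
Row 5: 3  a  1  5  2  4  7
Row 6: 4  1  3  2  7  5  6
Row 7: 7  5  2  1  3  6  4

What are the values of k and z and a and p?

k = 1, z = 2, a = 6, p = 7

At (row 2, col 7): column 7 already has {1, 3, 4, 5, 6, 7}, so the value is 2.
At (row 2, col 2): row 2 already has {1, 2, 3, 4, 5, 6}, so the value is 7.
Cell (3,6): row 3 already has {2, 3, 4, 5, 6, 7} → 1.
Cell (5,2): row 5 already has {1, 2, 3, 4, 5, 7} → 6.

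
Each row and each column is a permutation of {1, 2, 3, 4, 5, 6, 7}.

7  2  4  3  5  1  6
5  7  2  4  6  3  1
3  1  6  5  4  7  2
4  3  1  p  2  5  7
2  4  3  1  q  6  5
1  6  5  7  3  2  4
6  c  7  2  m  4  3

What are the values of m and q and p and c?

At (row 5, col 5): row 5 already has {1, 2, 3, 4, 5, 6}, so the value is 7.
For row 7, column 2: column 2 already has {1, 2, 3, 4, 6, 7}; that leaves 5.
For row 4, column 4: row 4 already has {1, 2, 3, 4, 5, 7}; that leaves 6.
For row 7, column 5: row 7 already has {2, 3, 4, 5, 6, 7}; that leaves 1.

m = 1, q = 7, p = 6, c = 5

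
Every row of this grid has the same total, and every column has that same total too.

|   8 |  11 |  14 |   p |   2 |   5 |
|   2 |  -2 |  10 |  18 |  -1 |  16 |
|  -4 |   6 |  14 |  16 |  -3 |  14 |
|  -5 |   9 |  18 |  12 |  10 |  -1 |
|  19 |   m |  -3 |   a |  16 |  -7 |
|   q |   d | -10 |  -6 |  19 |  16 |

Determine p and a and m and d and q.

p = 3, a = 0, m = 18, d = 1, q = 23

Rows 2 and 3 both sum to 43, so that's the common total.
The known cells in row 1 total 40, leaving 43 − 40 = 3 for the blank.
The known cells in column 4 total 43, leaving 43 − 43 = 0 for the blank.
The known cells in column 1 total 20, leaving 43 − 20 = 23 for the blank.
The known cells in row 6 total 42, leaving 43 − 42 = 1 for the blank.
The known cells in row 5 total 25, leaving 43 − 25 = 18 for the blank.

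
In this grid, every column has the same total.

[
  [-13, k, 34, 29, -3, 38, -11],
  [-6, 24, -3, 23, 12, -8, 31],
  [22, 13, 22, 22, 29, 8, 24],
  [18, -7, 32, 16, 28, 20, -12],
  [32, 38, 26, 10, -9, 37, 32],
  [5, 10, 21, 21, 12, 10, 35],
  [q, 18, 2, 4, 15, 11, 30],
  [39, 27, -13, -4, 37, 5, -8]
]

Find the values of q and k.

q = 24, k = -2

Columns 4 and 5 both add up to 121, so every column sums to 121.
Column 1: -13 − 6 + 22 + 18 + 32 + 5 + 39 = 97, so the missing entry is 121 − 97 = 24.
Column 2: 24 + 13 − 7 + 38 + 10 + 18 + 27 = 123, so the missing entry is 121 − 123 = -2.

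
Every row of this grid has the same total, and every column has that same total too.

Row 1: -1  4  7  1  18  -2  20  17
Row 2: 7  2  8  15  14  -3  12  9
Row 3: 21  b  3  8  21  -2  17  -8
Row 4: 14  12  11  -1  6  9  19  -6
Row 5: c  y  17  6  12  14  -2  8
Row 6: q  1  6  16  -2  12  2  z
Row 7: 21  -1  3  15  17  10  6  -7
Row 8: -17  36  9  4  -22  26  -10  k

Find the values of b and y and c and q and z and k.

Rows 1 and 2 both sum to 64, so that's the common total.
The known cells in row 3 total 60, leaving 64 − 60 = 4 for the blank.
The known cells in row 8 total 26, leaving 64 − 26 = 38 for the blank.
The known cells in column 8 total 51, leaving 64 − 51 = 13 for the blank.
The known cells in row 6 total 48, leaving 64 − 48 = 16 for the blank.
The known cells in column 1 total 61, leaving 64 − 61 = 3 for the blank.
The known cells in row 5 total 58, leaving 64 − 58 = 6 for the blank.

b = 4, y = 6, c = 3, q = 16, z = 13, k = 38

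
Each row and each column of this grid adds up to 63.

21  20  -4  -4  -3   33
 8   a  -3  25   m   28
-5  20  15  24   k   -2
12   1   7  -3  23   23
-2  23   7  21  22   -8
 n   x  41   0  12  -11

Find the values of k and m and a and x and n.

The known cells in row 3 total 52, leaving 63 − 52 = 11 for the blank.
The known cells in column 5 total 65, leaving 63 − 65 = -2 for the blank.
The known cells in row 2 total 56, leaving 63 − 56 = 7 for the blank.
The known cells in column 2 total 71, leaving 63 − 71 = -8 for the blank.
The known cells in row 6 total 34, leaving 63 − 34 = 29 for the blank.

k = 11, m = -2, a = 7, x = -8, n = 29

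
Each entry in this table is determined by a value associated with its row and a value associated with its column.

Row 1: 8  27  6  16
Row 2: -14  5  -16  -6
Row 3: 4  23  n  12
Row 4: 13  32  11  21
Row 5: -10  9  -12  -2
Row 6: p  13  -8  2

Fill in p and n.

The difference between any two rows is the same in every column — this is an addition table with the headers hidden.
Row 6 minus row 1 is 13 − 27 = -14, so its entry in column 1 is 8 + (-14) = -6.
Row 3 minus row 1 is 23 − 27 = -4, so its entry in column 3 is 6 + (-4) = 2.

p = -6, n = 2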